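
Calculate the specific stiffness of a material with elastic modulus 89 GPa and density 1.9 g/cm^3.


Specific stiffness = E/rho = 89/1.9 = 46.8 GPa/(g/cm^3)

46.8 GPa/(g/cm^3)


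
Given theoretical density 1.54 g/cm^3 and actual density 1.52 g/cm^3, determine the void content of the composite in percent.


Void% = (rho_theo - rho_actual)/rho_theo * 100 = (1.54 - 1.52)/1.54 * 100 = 1.3%

1.3%


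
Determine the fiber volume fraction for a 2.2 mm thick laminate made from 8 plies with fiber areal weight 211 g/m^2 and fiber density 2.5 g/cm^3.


Vf = n * FAW / (rho_f * h * 1000) = 8 * 211 / (2.5 * 2.2 * 1000) = 0.3069

0.3069


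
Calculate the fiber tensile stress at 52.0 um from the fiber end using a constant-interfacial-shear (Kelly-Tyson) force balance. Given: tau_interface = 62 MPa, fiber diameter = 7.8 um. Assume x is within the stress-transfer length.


Force balance: sigma_f * (pi*d^2/4) = tau * (pi*d) * x  ->  sigma_f = 4 * tau * x / d
sigma_f = 4 * 62 * 52.0 / 7.8 = 1653.3 MPa

1653.3 MPa


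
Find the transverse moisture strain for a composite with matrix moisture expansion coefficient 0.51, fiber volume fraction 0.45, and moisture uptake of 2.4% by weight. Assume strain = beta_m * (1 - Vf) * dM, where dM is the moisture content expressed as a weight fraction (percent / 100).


dM = 2.4/100 = 0.024
strain = beta_m * (1-Vf) * dM = 0.51 * 0.55 * 0.024 = 0.006732

0.006732


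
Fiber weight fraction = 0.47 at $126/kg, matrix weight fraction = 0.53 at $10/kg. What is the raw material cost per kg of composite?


Cost = cost_f*Wf + cost_m*Wm = 126*0.47 + 10*0.53 = $64.52/kg

$64.52/kg


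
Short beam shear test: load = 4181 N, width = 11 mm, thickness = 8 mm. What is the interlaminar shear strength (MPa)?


ILSS = 3F/(4bh) = 3*4181/(4*11*8) = 35.63 MPa

35.63 MPa


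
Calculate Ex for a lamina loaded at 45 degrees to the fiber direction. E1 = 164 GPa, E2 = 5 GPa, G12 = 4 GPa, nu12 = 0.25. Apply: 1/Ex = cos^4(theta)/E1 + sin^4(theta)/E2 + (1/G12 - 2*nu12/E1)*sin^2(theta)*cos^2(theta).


cos^4(45) = 0.25, sin^4(45) = 0.25, sin^2(45)*cos^2(45) = 0.25
1/G12 - 2*nu12/E1 = 1/4 - 2*0.25/164 = 0.246951 GPa^-1
1/Ex = 0.25/164 + 0.25/5 + 0.246951*0.25 = 0.1132622 GPa^-1
Ex = 8.83 GPa

8.83 GPa


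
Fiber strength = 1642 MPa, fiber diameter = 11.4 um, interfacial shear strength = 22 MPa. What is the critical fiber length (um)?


Lc = sigma_f * d / (2 * tau_i) = 1642 * 11.4 / (2 * 22) = 425.4 um

425.4 um


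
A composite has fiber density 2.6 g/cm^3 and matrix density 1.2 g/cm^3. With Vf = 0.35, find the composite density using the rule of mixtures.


rho_c = rho_f*Vf + rho_m*(1-Vf) = 2.6*0.35 + 1.2*0.65 = 1.69 g/cm^3

1.69 g/cm^3


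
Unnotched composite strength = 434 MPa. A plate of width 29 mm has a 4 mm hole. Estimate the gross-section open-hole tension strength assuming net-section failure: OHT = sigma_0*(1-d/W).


OHT = sigma_0*(1-d/W) = 434*(1-4/29) = 374.1 MPa

374.1 MPa


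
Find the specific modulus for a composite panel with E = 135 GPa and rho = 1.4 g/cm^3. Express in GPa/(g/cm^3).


Specific stiffness = E/rho = 135/1.4 = 96.4 GPa/(g/cm^3)

96.4 GPa/(g/cm^3)


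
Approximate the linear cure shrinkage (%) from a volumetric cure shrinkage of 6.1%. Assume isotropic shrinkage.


Linear shrinkage ≈ vol_shrink/3 = 6.1/3 = 2.033%

2.033%


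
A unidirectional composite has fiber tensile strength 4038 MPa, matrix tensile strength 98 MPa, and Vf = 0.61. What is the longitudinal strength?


sigma_1 = sigma_f*Vf + sigma_m*(1-Vf) = 4038*0.61 + 98*0.39 = 2501.4 MPa

2501.4 MPa


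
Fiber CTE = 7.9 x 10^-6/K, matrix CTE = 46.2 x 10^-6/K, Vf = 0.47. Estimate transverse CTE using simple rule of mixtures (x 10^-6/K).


alpha_2 = alpha_f*Vf + alpha_m*(1-Vf) = 7.9*0.47 + 46.2*0.53 = 28.2 x 10^-6/K

28.2 x 10^-6/K


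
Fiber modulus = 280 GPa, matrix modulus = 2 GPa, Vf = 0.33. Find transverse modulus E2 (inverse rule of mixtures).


1/E2 = Vf/Ef + (1-Vf)/Em = 0.33/280 + 0.67/2
E2 = 2.97 GPa

2.97 GPa


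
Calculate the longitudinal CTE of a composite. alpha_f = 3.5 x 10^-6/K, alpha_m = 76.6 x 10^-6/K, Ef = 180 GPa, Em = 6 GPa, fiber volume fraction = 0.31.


E1 = Ef*Vf + Em*(1-Vf) = 59.94
alpha_1 = (alpha_f*Ef*Vf + alpha_m*Em*(1-Vf))/E1 = 8.55 x 10^-6/K

8.55 x 10^-6/K


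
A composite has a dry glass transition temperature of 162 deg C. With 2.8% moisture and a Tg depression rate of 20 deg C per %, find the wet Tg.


Tg_wet = Tg_dry - k*moisture = 162 - 20*2.8 = 106.0 deg C

106.0 deg C


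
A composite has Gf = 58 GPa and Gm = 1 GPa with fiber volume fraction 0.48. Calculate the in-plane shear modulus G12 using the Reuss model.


1/G12 = Vf/Gf + (1-Vf)/Gm = 0.48/58 + 0.52/1
G12 = 1.89 GPa

1.89 GPa


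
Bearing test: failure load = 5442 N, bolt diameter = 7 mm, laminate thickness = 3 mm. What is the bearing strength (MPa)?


sigma_br = F/(d*h) = 5442/(7*3) = 259.1 MPa

259.1 MPa


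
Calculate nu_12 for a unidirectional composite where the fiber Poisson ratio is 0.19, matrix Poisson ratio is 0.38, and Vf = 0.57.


nu_12 = nu_f*Vf + nu_m*(1-Vf) = 0.19*0.57 + 0.38*0.43 = 0.2717

0.2717


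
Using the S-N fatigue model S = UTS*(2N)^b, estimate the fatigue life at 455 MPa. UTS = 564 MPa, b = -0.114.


N = 0.5 * (S/UTS)^(1/b) = 0.5 * (455/564)^(1/-0.114) = 3.2893 cycles

3.2893 cycles


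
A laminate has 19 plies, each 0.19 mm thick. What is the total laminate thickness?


h = n * t_ply = 19 * 0.19 = 3.61 mm

3.61 mm


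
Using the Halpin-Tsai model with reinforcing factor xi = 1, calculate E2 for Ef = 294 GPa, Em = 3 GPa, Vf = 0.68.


eta = (Ef/Em - 1)/(Ef/Em + xi) = (98.0 - 1)/(98.0 + 1) = 0.9798
E2 = Em*(1+xi*eta*Vf)/(1-eta*Vf) = 14.98 GPa

14.98 GPa


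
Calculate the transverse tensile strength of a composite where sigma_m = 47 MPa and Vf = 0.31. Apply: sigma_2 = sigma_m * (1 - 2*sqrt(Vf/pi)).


factor = 1 - 2*sqrt(0.31/pi) = 0.3717
sigma_2 = 47 * 0.3717 = 17.47 MPa

17.47 MPa


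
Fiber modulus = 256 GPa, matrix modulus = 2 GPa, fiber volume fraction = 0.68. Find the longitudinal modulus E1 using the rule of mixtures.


E1 = Ef*Vf + Em*(1-Vf) = 256*0.68 + 2*0.32 = 174.72 GPa

174.72 GPa


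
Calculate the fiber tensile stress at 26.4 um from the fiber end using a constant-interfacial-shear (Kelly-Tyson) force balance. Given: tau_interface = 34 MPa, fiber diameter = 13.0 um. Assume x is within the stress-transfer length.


Force balance: sigma_f * (pi*d^2/4) = tau * (pi*d) * x  ->  sigma_f = 4 * tau * x / d
sigma_f = 4 * 34 * 26.4 / 13.0 = 276.2 MPa

276.2 MPa


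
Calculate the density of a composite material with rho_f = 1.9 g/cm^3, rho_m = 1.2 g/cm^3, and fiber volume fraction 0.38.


rho_c = rho_f*Vf + rho_m*(1-Vf) = 1.9*0.38 + 1.2*0.62 = 1.466 g/cm^3

1.466 g/cm^3


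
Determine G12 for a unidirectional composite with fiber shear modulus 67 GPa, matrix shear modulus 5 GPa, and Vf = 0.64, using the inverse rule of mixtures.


1/G12 = Vf/Gf + (1-Vf)/Gm = 0.64/67 + 0.36/5
G12 = 12.26 GPa

12.26 GPa


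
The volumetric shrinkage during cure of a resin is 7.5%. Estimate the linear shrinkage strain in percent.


Linear shrinkage ≈ vol_shrink/3 = 7.5/3 = 2.5%

2.5%


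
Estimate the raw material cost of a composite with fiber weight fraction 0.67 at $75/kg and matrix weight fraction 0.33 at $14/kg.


Cost = cost_f*Wf + cost_m*Wm = 75*0.67 + 14*0.33 = $54.87/kg

$54.87/kg


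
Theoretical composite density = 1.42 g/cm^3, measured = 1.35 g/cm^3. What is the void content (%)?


Void% = (rho_theo - rho_actual)/rho_theo * 100 = (1.42 - 1.35)/1.42 * 100 = 4.93%

4.93%


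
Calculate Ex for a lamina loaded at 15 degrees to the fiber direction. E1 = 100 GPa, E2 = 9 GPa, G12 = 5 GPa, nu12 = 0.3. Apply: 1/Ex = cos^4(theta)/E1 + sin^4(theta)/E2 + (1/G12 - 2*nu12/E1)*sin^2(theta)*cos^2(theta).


cos^4(15) = 0.870513, sin^4(15) = 0.004487, sin^2(15)*cos^2(15) = 0.0625
1/G12 - 2*nu12/E1 = 1/5 - 2*0.3/100 = 0.194 GPa^-1
1/Ex = 0.870513/100 + 0.004487/9 + 0.194*0.0625 = 0.0213287 GPa^-1
Ex = 46.89 GPa

46.89 GPa


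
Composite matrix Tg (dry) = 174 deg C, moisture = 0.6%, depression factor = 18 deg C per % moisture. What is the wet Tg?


Tg_wet = Tg_dry - k*moisture = 174 - 18*0.6 = 163.2 deg C

163.2 deg C


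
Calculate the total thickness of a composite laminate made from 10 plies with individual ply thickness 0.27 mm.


h = n * t_ply = 10 * 0.27 = 2.7 mm

2.7 mm


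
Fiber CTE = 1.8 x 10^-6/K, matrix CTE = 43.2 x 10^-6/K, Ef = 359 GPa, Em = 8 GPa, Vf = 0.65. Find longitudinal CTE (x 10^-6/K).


E1 = Ef*Vf + Em*(1-Vf) = 236.15
alpha_1 = (alpha_f*Ef*Vf + alpha_m*Em*(1-Vf))/E1 = 2.29 x 10^-6/K

2.29 x 10^-6/K


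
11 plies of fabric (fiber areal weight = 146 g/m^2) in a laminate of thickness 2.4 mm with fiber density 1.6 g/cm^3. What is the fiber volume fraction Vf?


Vf = n * FAW / (rho_f * h * 1000) = 11 * 146 / (1.6 * 2.4 * 1000) = 0.4182

0.4182


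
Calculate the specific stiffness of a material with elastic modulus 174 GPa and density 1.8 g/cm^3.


Specific stiffness = E/rho = 174/1.8 = 96.7 GPa/(g/cm^3)

96.7 GPa/(g/cm^3)


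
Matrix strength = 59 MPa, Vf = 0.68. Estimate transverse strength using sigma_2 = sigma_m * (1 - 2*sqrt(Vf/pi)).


factor = 1 - 2*sqrt(0.68/pi) = 0.0695
sigma_2 = 59 * 0.0695 = 4.1 MPa

4.1 MPa


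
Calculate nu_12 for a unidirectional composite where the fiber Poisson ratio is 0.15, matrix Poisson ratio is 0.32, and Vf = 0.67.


nu_12 = nu_f*Vf + nu_m*(1-Vf) = 0.15*0.67 + 0.32*0.33 = 0.2061

0.2061


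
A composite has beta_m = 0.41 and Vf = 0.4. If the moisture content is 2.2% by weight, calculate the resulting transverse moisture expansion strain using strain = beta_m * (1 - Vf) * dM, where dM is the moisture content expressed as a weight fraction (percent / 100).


dM = 2.2/100 = 0.022
strain = beta_m * (1-Vf) * dM = 0.41 * 0.6 * 0.022 = 0.005412

0.005412


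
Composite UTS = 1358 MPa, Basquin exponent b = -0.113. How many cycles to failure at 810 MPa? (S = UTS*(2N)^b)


N = 0.5 * (S/UTS)^(1/b) = 0.5 * (810/1358)^(1/-0.113) = 48.4107 cycles

48.4107 cycles


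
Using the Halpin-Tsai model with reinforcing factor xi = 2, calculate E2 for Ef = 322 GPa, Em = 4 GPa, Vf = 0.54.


eta = (Ef/Em - 1)/(Ef/Em + xi) = (80.5 - 1)/(80.5 + 2) = 0.9636
E2 = Em*(1+xi*eta*Vf)/(1-eta*Vf) = 17.02 GPa

17.02 GPa


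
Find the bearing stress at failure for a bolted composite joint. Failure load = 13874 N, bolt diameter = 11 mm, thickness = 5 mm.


sigma_br = F/(d*h) = 13874/(11*5) = 252.3 MPa

252.3 MPa


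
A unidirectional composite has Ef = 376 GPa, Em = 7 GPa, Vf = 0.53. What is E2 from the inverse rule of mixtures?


1/E2 = Vf/Ef + (1-Vf)/Em = 0.53/376 + 0.47/7
E2 = 14.59 GPa

14.59 GPa


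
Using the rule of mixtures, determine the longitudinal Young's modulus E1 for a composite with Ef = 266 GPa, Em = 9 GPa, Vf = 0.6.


E1 = Ef*Vf + Em*(1-Vf) = 266*0.6 + 9*0.4 = 163.2 GPa

163.2 GPa


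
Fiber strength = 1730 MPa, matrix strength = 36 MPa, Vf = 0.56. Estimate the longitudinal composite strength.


sigma_1 = sigma_f*Vf + sigma_m*(1-Vf) = 1730*0.56 + 36*0.44 = 984.6 MPa

984.6 MPa


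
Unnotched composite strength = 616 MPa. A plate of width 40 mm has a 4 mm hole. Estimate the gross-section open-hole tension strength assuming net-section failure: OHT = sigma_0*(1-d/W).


OHT = sigma_0*(1-d/W) = 616*(1-4/40) = 554.4 MPa

554.4 MPa


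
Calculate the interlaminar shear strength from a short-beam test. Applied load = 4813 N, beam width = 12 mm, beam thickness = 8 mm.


ILSS = 3F/(4bh) = 3*4813/(4*12*8) = 37.6 MPa

37.6 MPa


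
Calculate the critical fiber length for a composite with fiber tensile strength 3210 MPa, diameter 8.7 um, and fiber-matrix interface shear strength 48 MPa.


Lc = sigma_f * d / (2 * tau_i) = 3210 * 8.7 / (2 * 48) = 290.9 um

290.9 um


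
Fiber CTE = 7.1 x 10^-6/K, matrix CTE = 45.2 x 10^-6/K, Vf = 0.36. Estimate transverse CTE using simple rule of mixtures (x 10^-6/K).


alpha_2 = alpha_f*Vf + alpha_m*(1-Vf) = 7.1*0.36 + 45.2*0.64 = 31.5 x 10^-6/K

31.5 x 10^-6/K


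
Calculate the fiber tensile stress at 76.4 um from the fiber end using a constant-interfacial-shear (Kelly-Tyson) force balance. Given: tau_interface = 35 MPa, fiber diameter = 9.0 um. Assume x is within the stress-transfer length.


Force balance: sigma_f * (pi*d^2/4) = tau * (pi*d) * x  ->  sigma_f = 4 * tau * x / d
sigma_f = 4 * 35 * 76.4 / 9.0 = 1188.4 MPa

1188.4 MPa


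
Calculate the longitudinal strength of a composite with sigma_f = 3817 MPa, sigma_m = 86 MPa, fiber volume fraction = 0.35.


sigma_1 = sigma_f*Vf + sigma_m*(1-Vf) = 3817*0.35 + 86*0.65 = 1391.9 MPa

1391.9 MPa


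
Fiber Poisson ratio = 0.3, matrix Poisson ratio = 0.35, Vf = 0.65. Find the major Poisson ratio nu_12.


nu_12 = nu_f*Vf + nu_m*(1-Vf) = 0.3*0.65 + 0.35*0.35 = 0.3175

0.3175


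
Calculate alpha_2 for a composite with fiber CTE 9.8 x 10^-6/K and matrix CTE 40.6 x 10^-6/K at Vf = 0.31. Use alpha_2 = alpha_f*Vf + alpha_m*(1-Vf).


alpha_2 = alpha_f*Vf + alpha_m*(1-Vf) = 9.8*0.31 + 40.6*0.69 = 31.1 x 10^-6/K

31.1 x 10^-6/K


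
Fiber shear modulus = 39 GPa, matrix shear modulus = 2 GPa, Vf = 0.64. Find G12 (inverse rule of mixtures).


1/G12 = Vf/Gf + (1-Vf)/Gm = 0.64/39 + 0.36/2
G12 = 5.09 GPa

5.09 GPa


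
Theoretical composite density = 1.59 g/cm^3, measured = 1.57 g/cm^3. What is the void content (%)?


Void% = (rho_theo - rho_actual)/rho_theo * 100 = (1.59 - 1.57)/1.59 * 100 = 1.26%

1.26%


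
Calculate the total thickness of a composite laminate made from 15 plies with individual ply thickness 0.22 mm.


h = n * t_ply = 15 * 0.22 = 3.3 mm

3.3 mm


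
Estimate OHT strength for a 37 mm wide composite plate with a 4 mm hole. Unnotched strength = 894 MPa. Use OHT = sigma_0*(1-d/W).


OHT = sigma_0*(1-d/W) = 894*(1-4/37) = 797.4 MPa

797.4 MPa


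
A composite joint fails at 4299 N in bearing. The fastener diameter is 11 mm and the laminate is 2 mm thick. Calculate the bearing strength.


sigma_br = F/(d*h) = 4299/(11*2) = 195.4 MPa

195.4 MPa


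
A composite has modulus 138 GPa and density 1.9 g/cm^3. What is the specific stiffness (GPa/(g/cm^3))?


Specific stiffness = E/rho = 138/1.9 = 72.6 GPa/(g/cm^3)

72.6 GPa/(g/cm^3)


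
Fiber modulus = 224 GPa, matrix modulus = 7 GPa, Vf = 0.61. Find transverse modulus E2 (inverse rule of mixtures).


1/E2 = Vf/Ef + (1-Vf)/Em = 0.61/224 + 0.39/7
E2 = 17.11 GPa

17.11 GPa


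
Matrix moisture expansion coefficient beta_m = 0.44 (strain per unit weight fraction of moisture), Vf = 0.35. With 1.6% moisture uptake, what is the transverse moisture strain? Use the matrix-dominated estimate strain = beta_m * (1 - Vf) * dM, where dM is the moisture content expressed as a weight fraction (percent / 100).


dM = 1.6/100 = 0.016
strain = beta_m * (1-Vf) * dM = 0.44 * 0.65 * 0.016 = 0.004576

0.004576


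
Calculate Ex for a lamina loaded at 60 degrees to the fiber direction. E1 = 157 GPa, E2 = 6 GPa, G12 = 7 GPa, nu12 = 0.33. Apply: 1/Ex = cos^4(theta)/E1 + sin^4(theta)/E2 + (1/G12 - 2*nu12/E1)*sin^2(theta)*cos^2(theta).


cos^4(60) = 0.0625, sin^4(60) = 0.5625, sin^2(60)*cos^2(60) = 0.1875
1/G12 - 2*nu12/E1 = 1/7 - 2*0.33/157 = 0.138653 GPa^-1
1/Ex = 0.0625/157 + 0.5625/6 + 0.138653*0.1875 = 0.1201456 GPa^-1
Ex = 8.32 GPa

8.32 GPa


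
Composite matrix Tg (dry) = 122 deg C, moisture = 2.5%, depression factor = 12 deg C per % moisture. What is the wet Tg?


Tg_wet = Tg_dry - k*moisture = 122 - 12*2.5 = 92.0 deg C

92.0 deg C


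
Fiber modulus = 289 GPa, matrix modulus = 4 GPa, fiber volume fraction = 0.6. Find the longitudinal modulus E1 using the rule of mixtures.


E1 = Ef*Vf + Em*(1-Vf) = 289*0.6 + 4*0.4 = 175.0 GPa

175.0 GPa


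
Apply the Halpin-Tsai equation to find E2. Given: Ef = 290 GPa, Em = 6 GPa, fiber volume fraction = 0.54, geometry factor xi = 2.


eta = (Ef/Em - 1)/(Ef/Em + xi) = (48.3333 - 1)/(48.3333 + 2) = 0.9404
E2 = Em*(1+xi*eta*Vf)/(1-eta*Vf) = 24.57 GPa

24.57 GPa


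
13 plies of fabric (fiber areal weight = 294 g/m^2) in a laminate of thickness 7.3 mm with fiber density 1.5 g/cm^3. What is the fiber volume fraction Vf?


Vf = n * FAW / (rho_f * h * 1000) = 13 * 294 / (1.5 * 7.3 * 1000) = 0.349

0.349


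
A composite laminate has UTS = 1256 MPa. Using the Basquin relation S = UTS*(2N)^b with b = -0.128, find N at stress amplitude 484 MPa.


N = 0.5 * (S/UTS)^(1/b) = 0.5 * (484/1256)^(1/-0.128) = 859.9480 cycles

859.9480 cycles


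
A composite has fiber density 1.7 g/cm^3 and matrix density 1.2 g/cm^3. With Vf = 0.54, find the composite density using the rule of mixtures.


rho_c = rho_f*Vf + rho_m*(1-Vf) = 1.7*0.54 + 1.2*0.46 = 1.47 g/cm^3

1.47 g/cm^3


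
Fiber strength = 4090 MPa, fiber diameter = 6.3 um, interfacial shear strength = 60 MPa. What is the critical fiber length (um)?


Lc = sigma_f * d / (2 * tau_i) = 4090 * 6.3 / (2 * 60) = 214.7 um

214.7 um


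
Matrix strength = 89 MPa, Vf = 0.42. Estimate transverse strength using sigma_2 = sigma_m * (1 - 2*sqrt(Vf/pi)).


factor = 1 - 2*sqrt(0.42/pi) = 0.2687
sigma_2 = 89 * 0.2687 = 23.92 MPa

23.92 MPa


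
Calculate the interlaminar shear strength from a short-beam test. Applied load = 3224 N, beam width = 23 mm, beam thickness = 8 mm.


ILSS = 3F/(4bh) = 3*3224/(4*23*8) = 13.14 MPa

13.14 MPa


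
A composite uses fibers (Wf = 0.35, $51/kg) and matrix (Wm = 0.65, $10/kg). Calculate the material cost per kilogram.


Cost = cost_f*Wf + cost_m*Wm = 51*0.35 + 10*0.65 = $24.35/kg

$24.35/kg


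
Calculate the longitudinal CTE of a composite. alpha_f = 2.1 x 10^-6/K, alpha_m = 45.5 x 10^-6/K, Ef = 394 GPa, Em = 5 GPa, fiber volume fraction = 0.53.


E1 = Ef*Vf + Em*(1-Vf) = 211.17
alpha_1 = (alpha_f*Ef*Vf + alpha_m*Em*(1-Vf))/E1 = 2.58 x 10^-6/K

2.58 x 10^-6/K


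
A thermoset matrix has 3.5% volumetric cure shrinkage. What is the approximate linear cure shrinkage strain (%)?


Linear shrinkage ≈ vol_shrink/3 = 3.5/3 = 1.167%

1.167%


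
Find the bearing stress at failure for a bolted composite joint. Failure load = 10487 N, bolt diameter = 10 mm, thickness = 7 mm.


sigma_br = F/(d*h) = 10487/(10*7) = 149.8 MPa

149.8 MPa


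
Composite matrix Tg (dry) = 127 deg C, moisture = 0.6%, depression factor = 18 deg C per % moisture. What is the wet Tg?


Tg_wet = Tg_dry - k*moisture = 127 - 18*0.6 = 116.2 deg C

116.2 deg C


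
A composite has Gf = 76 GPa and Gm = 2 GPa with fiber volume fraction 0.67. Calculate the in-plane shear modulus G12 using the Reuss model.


1/G12 = Vf/Gf + (1-Vf)/Gm = 0.67/76 + 0.33/2
G12 = 5.75 GPa

5.75 GPa


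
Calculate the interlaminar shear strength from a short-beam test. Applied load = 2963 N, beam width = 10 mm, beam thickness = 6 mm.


ILSS = 3F/(4bh) = 3*2963/(4*10*6) = 37.04 MPa

37.04 MPa


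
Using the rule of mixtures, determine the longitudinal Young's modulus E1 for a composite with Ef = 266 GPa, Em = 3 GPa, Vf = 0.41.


E1 = Ef*Vf + Em*(1-Vf) = 266*0.41 + 3*0.59 = 110.83 GPa

110.83 GPa


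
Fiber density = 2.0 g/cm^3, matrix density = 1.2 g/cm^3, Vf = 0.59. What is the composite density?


rho_c = rho_f*Vf + rho_m*(1-Vf) = 2.0*0.59 + 1.2*0.41 = 1.672 g/cm^3

1.672 g/cm^3


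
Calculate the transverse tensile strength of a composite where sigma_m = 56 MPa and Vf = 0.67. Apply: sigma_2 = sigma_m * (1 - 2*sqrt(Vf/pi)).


factor = 1 - 2*sqrt(0.67/pi) = 0.0764
sigma_2 = 56 * 0.0764 = 4.28 MPa

4.28 MPa


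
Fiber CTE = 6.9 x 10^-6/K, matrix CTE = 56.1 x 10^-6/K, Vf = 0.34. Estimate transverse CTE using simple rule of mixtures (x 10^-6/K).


alpha_2 = alpha_f*Vf + alpha_m*(1-Vf) = 6.9*0.34 + 56.1*0.66 = 39.4 x 10^-6/K

39.4 x 10^-6/K


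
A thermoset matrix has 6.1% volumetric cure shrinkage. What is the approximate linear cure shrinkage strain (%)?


Linear shrinkage ≈ vol_shrink/3 = 6.1/3 = 2.033%

2.033%


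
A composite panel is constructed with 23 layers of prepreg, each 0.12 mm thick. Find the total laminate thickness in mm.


h = n * t_ply = 23 * 0.12 = 2.76 mm

2.76 mm


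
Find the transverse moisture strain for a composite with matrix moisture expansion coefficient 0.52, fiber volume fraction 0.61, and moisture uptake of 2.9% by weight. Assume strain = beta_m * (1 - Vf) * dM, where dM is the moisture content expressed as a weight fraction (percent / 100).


dM = 2.9/100 = 0.029
strain = beta_m * (1-Vf) * dM = 0.52 * 0.39 * 0.029 = 0.0058812

0.0058812


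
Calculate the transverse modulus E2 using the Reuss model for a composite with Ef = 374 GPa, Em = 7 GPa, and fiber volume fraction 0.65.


1/E2 = Vf/Ef + (1-Vf)/Em = 0.65/374 + 0.35/7
E2 = 19.33 GPa

19.33 GPa


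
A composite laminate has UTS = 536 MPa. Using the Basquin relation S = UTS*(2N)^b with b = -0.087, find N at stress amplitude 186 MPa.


N = 0.5 * (S/UTS)^(1/b) = 0.5 * (186/536)^(1/-0.087) = 96011.7863 cycles

96011.7863 cycles


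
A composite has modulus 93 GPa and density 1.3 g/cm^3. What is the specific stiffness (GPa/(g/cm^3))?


Specific stiffness = E/rho = 93/1.3 = 71.5 GPa/(g/cm^3)

71.5 GPa/(g/cm^3)


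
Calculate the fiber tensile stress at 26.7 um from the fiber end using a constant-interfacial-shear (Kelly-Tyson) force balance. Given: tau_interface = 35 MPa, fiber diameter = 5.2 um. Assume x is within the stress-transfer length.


Force balance: sigma_f * (pi*d^2/4) = tau * (pi*d) * x  ->  sigma_f = 4 * tau * x / d
sigma_f = 4 * 35 * 26.7 / 5.2 = 718.8 MPa

718.8 MPa


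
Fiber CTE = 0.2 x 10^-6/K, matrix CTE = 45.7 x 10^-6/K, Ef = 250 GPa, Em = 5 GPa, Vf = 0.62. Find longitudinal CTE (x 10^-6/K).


E1 = Ef*Vf + Em*(1-Vf) = 156.9
alpha_1 = (alpha_f*Ef*Vf + alpha_m*Em*(1-Vf))/E1 = 0.75 x 10^-6/K

0.75 x 10^-6/K


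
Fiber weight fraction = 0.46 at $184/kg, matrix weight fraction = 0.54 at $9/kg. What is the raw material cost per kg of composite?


Cost = cost_f*Wf + cost_m*Wm = 184*0.46 + 9*0.54 = $89.5/kg

$89.5/kg


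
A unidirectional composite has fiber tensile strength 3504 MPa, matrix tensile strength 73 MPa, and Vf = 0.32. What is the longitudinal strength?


sigma_1 = sigma_f*Vf + sigma_m*(1-Vf) = 3504*0.32 + 73*0.68 = 1170.9 MPa

1170.9 MPa


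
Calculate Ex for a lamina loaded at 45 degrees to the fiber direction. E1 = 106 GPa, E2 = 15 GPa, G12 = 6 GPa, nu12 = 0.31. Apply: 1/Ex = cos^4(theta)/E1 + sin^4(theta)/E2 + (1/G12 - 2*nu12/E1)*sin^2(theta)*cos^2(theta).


cos^4(45) = 0.25, sin^4(45) = 0.25, sin^2(45)*cos^2(45) = 0.25
1/G12 - 2*nu12/E1 = 1/6 - 2*0.31/106 = 0.160818 GPa^-1
1/Ex = 0.25/106 + 0.25/15 + 0.160818*0.25 = 0.0592296 GPa^-1
Ex = 16.88 GPa

16.88 GPa


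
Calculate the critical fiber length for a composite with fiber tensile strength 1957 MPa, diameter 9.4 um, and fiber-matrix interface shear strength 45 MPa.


Lc = sigma_f * d / (2 * tau_i) = 1957 * 9.4 / (2 * 45) = 204.4 um

204.4 um


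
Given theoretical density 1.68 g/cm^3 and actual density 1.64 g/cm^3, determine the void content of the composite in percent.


Void% = (rho_theo - rho_actual)/rho_theo * 100 = (1.68 - 1.64)/1.68 * 100 = 2.38%

2.38%


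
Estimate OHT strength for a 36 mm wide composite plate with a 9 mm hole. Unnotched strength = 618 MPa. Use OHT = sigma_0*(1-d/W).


OHT = sigma_0*(1-d/W) = 618*(1-9/36) = 463.5 MPa

463.5 MPa


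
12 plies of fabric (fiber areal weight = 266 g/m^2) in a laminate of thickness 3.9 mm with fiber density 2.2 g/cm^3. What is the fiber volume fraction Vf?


Vf = n * FAW / (rho_f * h * 1000) = 12 * 266 / (2.2 * 3.9 * 1000) = 0.372

0.372


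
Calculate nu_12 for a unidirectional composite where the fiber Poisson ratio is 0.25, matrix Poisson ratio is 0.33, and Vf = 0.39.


nu_12 = nu_f*Vf + nu_m*(1-Vf) = 0.25*0.39 + 0.33*0.61 = 0.2988

0.2988


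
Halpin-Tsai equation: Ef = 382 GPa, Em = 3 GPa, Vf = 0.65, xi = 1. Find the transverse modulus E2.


eta = (Ef/Em - 1)/(Ef/Em + xi) = (127.3333 - 1)/(127.3333 + 1) = 0.9844
E2 = Em*(1+xi*eta*Vf)/(1-eta*Vf) = 13.66 GPa

13.66 GPa


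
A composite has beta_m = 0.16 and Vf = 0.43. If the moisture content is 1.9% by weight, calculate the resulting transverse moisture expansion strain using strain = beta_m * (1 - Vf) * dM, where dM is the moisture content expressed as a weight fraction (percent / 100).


dM = 1.9/100 = 0.019
strain = beta_m * (1-Vf) * dM = 0.16 * 0.57 * 0.019 = 0.0017328

0.0017328


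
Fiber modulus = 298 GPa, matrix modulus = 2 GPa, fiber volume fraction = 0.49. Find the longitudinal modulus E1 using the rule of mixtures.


E1 = Ef*Vf + Em*(1-Vf) = 298*0.49 + 2*0.51 = 147.04 GPa

147.04 GPa


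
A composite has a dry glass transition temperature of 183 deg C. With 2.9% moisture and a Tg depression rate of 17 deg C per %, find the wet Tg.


Tg_wet = Tg_dry - k*moisture = 183 - 17*2.9 = 133.7 deg C

133.7 deg C


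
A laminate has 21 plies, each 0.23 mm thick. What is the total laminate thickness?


h = n * t_ply = 21 * 0.23 = 4.83 mm

4.83 mm


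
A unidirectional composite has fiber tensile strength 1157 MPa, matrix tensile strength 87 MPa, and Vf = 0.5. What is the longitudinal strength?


sigma_1 = sigma_f*Vf + sigma_m*(1-Vf) = 1157*0.5 + 87*0.5 = 622.0 MPa

622.0 MPa


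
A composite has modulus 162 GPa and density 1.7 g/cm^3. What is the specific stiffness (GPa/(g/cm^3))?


Specific stiffness = E/rho = 162/1.7 = 95.3 GPa/(g/cm^3)

95.3 GPa/(g/cm^3)


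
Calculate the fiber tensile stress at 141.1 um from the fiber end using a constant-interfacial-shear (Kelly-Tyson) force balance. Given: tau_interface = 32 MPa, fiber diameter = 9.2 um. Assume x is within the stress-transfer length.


Force balance: sigma_f * (pi*d^2/4) = tau * (pi*d) * x  ->  sigma_f = 4 * tau * x / d
sigma_f = 4 * 32 * 141.1 / 9.2 = 1963.1 MPa

1963.1 MPa


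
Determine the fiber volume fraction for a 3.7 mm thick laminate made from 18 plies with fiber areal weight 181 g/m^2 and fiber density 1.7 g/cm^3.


Vf = n * FAW / (rho_f * h * 1000) = 18 * 181 / (1.7 * 3.7 * 1000) = 0.518

0.518


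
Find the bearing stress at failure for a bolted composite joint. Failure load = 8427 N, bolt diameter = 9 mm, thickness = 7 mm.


sigma_br = F/(d*h) = 8427/(9*7) = 133.8 MPa

133.8 MPa


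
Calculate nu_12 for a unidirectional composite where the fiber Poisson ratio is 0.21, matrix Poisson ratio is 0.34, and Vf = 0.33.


nu_12 = nu_f*Vf + nu_m*(1-Vf) = 0.21*0.33 + 0.34*0.67 = 0.2971

0.2971


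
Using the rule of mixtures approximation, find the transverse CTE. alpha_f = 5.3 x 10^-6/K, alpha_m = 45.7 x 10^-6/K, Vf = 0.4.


alpha_2 = alpha_f*Vf + alpha_m*(1-Vf) = 5.3*0.4 + 45.7*0.6 = 29.5 x 10^-6/K

29.5 x 10^-6/K


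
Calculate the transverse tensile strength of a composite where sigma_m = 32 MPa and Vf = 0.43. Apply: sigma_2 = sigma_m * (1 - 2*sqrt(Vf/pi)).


factor = 1 - 2*sqrt(0.43/pi) = 0.2601
sigma_2 = 32 * 0.2601 = 8.32 MPa

8.32 MPa


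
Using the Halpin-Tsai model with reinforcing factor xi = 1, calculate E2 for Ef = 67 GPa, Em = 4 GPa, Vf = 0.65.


eta = (Ef/Em - 1)/(Ef/Em + xi) = (16.75 - 1)/(16.75 + 1) = 0.8873
E2 = Em*(1+xi*eta*Vf)/(1-eta*Vf) = 14.9 GPa

14.9 GPa


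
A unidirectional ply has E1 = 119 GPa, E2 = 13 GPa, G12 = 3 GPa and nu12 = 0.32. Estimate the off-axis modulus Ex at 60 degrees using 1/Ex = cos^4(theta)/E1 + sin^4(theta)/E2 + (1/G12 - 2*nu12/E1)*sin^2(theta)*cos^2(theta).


cos^4(60) = 0.0625, sin^4(60) = 0.5625, sin^2(60)*cos^2(60) = 0.1875
1/G12 - 2*nu12/E1 = 1/3 - 2*0.32/119 = 0.327955 GPa^-1
1/Ex = 0.0625/119 + 0.5625/13 + 0.327955*0.1875 = 0.105286 GPa^-1
Ex = 9.5 GPa

9.5 GPa


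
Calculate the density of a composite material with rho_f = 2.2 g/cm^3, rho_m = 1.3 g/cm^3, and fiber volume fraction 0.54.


rho_c = rho_f*Vf + rho_m*(1-Vf) = 2.2*0.54 + 1.3*0.46 = 1.786 g/cm^3

1.786 g/cm^3


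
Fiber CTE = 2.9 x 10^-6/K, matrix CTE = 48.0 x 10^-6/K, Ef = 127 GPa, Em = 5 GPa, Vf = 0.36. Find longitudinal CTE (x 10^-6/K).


E1 = Ef*Vf + Em*(1-Vf) = 48.92
alpha_1 = (alpha_f*Ef*Vf + alpha_m*Em*(1-Vf))/E1 = 5.85 x 10^-6/K

5.85 x 10^-6/K


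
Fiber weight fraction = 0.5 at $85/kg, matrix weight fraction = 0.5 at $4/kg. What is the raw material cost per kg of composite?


Cost = cost_f*Wf + cost_m*Wm = 85*0.5 + 4*0.5 = $44.5/kg

$44.5/kg


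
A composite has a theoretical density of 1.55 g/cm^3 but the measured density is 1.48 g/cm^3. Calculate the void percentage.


Void% = (rho_theo - rho_actual)/rho_theo * 100 = (1.55 - 1.48)/1.55 * 100 = 4.52%

4.52%


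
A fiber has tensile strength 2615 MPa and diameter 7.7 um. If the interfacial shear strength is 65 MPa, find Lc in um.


Lc = sigma_f * d / (2 * tau_i) = 2615 * 7.7 / (2 * 65) = 154.9 um

154.9 um


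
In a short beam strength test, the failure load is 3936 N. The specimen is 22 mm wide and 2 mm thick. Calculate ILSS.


ILSS = 3F/(4bh) = 3*3936/(4*22*2) = 67.09 MPa

67.09 MPa


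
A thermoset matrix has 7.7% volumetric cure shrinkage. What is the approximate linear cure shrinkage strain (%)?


Linear shrinkage ≈ vol_shrink/3 = 7.7/3 = 2.567%

2.567%


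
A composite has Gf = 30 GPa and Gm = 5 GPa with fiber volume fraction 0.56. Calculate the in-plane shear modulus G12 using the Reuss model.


1/G12 = Vf/Gf + (1-Vf)/Gm = 0.56/30 + 0.44/5
G12 = 9.38 GPa

9.38 GPa


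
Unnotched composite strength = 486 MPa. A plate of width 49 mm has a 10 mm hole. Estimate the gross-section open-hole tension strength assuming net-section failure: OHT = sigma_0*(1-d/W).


OHT = sigma_0*(1-d/W) = 486*(1-10/49) = 386.8 MPa

386.8 MPa


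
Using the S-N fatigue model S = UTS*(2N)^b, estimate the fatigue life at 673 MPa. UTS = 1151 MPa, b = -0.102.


N = 0.5 * (S/UTS)^(1/b) = 0.5 * (673/1151)^(1/-0.102) = 96.3551 cycles

96.3551 cycles


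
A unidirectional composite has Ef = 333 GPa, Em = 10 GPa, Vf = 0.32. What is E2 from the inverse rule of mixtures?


1/E2 = Vf/Ef + (1-Vf)/Em = 0.32/333 + 0.68/10
E2 = 14.5 GPa

14.5 GPa


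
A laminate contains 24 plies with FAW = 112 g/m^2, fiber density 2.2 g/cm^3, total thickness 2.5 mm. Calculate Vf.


Vf = n * FAW / (rho_f * h * 1000) = 24 * 112 / (2.2 * 2.5 * 1000) = 0.4887

0.4887


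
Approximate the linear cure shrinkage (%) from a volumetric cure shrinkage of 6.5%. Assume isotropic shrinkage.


Linear shrinkage ≈ vol_shrink/3 = 6.5/3 = 2.167%

2.167%


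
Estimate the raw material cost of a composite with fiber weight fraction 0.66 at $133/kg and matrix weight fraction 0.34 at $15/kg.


Cost = cost_f*Wf + cost_m*Wm = 133*0.66 + 15*0.34 = $92.88/kg

$92.88/kg


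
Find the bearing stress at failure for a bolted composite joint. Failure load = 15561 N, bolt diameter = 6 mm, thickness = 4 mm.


sigma_br = F/(d*h) = 15561/(6*4) = 648.4 MPa

648.4 MPa


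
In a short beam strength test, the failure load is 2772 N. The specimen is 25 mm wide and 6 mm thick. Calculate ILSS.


ILSS = 3F/(4bh) = 3*2772/(4*25*6) = 13.86 MPa

13.86 MPa


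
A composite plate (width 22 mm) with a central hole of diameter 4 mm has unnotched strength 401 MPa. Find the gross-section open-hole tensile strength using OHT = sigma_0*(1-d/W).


OHT = sigma_0*(1-d/W) = 401*(1-4/22) = 328.1 MPa

328.1 MPa


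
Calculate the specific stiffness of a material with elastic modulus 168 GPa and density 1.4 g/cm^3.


Specific stiffness = E/rho = 168/1.4 = 120.0 GPa/(g/cm^3)

120.0 GPa/(g/cm^3)


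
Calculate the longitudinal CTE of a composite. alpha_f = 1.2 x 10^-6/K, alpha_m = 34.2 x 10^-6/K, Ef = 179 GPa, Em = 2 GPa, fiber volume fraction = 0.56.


E1 = Ef*Vf + Em*(1-Vf) = 101.12
alpha_1 = (alpha_f*Ef*Vf + alpha_m*Em*(1-Vf))/E1 = 1.49 x 10^-6/K

1.49 x 10^-6/K


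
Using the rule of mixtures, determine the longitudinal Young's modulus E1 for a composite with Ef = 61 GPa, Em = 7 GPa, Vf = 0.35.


E1 = Ef*Vf + Em*(1-Vf) = 61*0.35 + 7*0.65 = 25.9 GPa

25.9 GPa


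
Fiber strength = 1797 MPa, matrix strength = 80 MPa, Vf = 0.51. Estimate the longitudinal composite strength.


sigma_1 = sigma_f*Vf + sigma_m*(1-Vf) = 1797*0.51 + 80*0.49 = 955.7 MPa

955.7 MPa


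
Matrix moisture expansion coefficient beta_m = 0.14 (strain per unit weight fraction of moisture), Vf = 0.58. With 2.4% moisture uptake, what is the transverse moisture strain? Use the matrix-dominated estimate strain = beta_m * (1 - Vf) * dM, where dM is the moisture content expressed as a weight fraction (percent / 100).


dM = 2.4/100 = 0.024
strain = beta_m * (1-Vf) * dM = 0.14 * 0.42 * 0.024 = 0.0014112

0.0014112


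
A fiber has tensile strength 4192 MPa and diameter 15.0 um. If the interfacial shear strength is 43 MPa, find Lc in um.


Lc = sigma_f * d / (2 * tau_i) = 4192 * 15.0 / (2 * 43) = 731.2 um

731.2 um


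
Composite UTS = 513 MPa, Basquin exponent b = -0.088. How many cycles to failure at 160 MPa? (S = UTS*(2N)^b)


N = 0.5 * (S/UTS)^(1/b) = 0.5 * (160/513)^(1/-0.088) = 281151.4059 cycles

281151.4059 cycles


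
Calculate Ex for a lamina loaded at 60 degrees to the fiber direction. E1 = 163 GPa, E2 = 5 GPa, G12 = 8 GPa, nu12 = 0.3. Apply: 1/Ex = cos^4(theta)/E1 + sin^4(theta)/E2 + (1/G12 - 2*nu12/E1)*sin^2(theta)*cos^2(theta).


cos^4(60) = 0.0625, sin^4(60) = 0.5625, sin^2(60)*cos^2(60) = 0.1875
1/G12 - 2*nu12/E1 = 1/8 - 2*0.3/163 = 0.121319 GPa^-1
1/Ex = 0.0625/163 + 0.5625/5 + 0.121319*0.1875 = 0.1356308 GPa^-1
Ex = 7.37 GPa

7.37 GPa


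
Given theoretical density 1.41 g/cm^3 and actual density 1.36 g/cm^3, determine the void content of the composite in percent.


Void% = (rho_theo - rho_actual)/rho_theo * 100 = (1.41 - 1.36)/1.41 * 100 = 3.55%

3.55%


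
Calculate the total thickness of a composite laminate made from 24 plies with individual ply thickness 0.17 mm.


h = n * t_ply = 24 * 0.17 = 4.08 mm

4.08 mm


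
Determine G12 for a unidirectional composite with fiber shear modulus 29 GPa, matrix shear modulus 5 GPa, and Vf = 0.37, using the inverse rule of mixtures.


1/G12 = Vf/Gf + (1-Vf)/Gm = 0.37/29 + 0.63/5
G12 = 7.21 GPa

7.21 GPa


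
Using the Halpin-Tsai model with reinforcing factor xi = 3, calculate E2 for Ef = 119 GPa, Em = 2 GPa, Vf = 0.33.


eta = (Ef/Em - 1)/(Ef/Em + xi) = (59.5 - 1)/(59.5 + 3) = 0.936
E2 = Em*(1+xi*eta*Vf)/(1-eta*Vf) = 5.58 GPa

5.58 GPa


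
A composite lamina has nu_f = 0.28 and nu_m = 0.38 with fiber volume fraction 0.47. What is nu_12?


nu_12 = nu_f*Vf + nu_m*(1-Vf) = 0.28*0.47 + 0.38*0.53 = 0.333

0.333


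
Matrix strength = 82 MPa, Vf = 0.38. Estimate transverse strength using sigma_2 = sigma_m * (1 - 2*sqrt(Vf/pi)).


factor = 1 - 2*sqrt(0.38/pi) = 0.3044
sigma_2 = 82 * 0.3044 = 24.96 MPa

24.96 MPa


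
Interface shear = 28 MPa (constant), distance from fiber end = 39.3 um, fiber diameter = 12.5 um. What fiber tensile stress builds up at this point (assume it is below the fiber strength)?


Force balance: sigma_f * (pi*d^2/4) = tau * (pi*d) * x  ->  sigma_f = 4 * tau * x / d
sigma_f = 4 * 28 * 39.3 / 12.5 = 352.1 MPa

352.1 MPa


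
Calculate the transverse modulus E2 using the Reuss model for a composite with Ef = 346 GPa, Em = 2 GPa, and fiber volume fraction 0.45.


1/E2 = Vf/Ef + (1-Vf)/Em = 0.45/346 + 0.55/2
E2 = 3.62 GPa

3.62 GPa


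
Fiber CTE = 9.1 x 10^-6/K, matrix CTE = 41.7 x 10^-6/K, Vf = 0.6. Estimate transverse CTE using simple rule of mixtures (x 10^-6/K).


alpha_2 = alpha_f*Vf + alpha_m*(1-Vf) = 9.1*0.6 + 41.7*0.4 = 22.1 x 10^-6/K

22.1 x 10^-6/K


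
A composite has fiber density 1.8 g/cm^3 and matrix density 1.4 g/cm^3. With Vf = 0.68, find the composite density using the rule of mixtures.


rho_c = rho_f*Vf + rho_m*(1-Vf) = 1.8*0.68 + 1.4*0.32 = 1.672 g/cm^3

1.672 g/cm^3


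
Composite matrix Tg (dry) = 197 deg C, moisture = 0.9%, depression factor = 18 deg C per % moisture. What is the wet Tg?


Tg_wet = Tg_dry - k*moisture = 197 - 18*0.9 = 180.8 deg C

180.8 deg C


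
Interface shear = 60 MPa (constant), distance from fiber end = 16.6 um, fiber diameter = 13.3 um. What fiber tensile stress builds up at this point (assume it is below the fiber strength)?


Force balance: sigma_f * (pi*d^2/4) = tau * (pi*d) * x  ->  sigma_f = 4 * tau * x / d
sigma_f = 4 * 60 * 16.6 / 13.3 = 299.5 MPa

299.5 MPa


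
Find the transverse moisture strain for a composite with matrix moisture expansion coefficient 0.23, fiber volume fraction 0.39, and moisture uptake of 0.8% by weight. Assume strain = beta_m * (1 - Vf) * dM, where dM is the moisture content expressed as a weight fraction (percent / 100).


dM = 0.8/100 = 0.008
strain = beta_m * (1-Vf) * dM = 0.23 * 0.61 * 0.008 = 0.0011224

0.0011224


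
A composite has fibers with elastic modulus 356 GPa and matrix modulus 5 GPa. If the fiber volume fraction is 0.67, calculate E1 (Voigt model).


E1 = Ef*Vf + Em*(1-Vf) = 356*0.67 + 5*0.33 = 240.17 GPa

240.17 GPa


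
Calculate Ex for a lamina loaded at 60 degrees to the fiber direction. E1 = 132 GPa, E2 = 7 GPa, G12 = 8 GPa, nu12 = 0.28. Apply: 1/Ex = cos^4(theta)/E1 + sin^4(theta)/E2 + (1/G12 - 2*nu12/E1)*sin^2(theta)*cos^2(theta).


cos^4(60) = 0.0625, sin^4(60) = 0.5625, sin^2(60)*cos^2(60) = 0.1875
1/G12 - 2*nu12/E1 = 1/8 - 2*0.28/132 = 0.120758 GPa^-1
1/Ex = 0.0625/132 + 0.5625/7 + 0.120758*0.1875 = 0.1034727 GPa^-1
Ex = 9.66 GPa

9.66 GPa


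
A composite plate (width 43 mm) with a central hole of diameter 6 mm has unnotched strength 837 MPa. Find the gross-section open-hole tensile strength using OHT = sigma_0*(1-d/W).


OHT = sigma_0*(1-d/W) = 837*(1-6/43) = 720.2 MPa

720.2 MPa


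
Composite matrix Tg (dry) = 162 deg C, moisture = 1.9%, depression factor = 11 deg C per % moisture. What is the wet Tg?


Tg_wet = Tg_dry - k*moisture = 162 - 11*1.9 = 141.1 deg C

141.1 deg C


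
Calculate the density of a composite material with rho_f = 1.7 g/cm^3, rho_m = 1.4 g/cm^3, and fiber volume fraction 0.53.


rho_c = rho_f*Vf + rho_m*(1-Vf) = 1.7*0.53 + 1.4*0.47 = 1.559 g/cm^3

1.559 g/cm^3


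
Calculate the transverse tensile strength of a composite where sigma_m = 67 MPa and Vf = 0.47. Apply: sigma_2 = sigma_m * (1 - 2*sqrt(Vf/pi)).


factor = 1 - 2*sqrt(0.47/pi) = 0.2264
sigma_2 = 67 * 0.2264 = 15.17 MPa

15.17 MPa


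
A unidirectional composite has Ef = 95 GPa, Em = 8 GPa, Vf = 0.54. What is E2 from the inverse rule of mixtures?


1/E2 = Vf/Ef + (1-Vf)/Em = 0.54/95 + 0.46/8
E2 = 15.83 GPa

15.83 GPa


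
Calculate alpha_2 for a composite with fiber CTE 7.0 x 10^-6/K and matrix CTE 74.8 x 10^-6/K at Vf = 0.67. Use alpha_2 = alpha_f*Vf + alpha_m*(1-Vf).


alpha_2 = alpha_f*Vf + alpha_m*(1-Vf) = 7.0*0.67 + 74.8*0.33 = 29.4 x 10^-6/K

29.4 x 10^-6/K


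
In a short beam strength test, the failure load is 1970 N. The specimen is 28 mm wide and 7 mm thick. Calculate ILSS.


ILSS = 3F/(4bh) = 3*1970/(4*28*7) = 7.54 MPa

7.54 MPa


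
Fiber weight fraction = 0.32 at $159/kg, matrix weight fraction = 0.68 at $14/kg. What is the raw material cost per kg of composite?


Cost = cost_f*Wf + cost_m*Wm = 159*0.32 + 14*0.68 = $60.4/kg

$60.4/kg


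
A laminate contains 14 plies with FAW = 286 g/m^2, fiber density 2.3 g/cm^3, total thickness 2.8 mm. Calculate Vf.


Vf = n * FAW / (rho_f * h * 1000) = 14 * 286 / (2.3 * 2.8 * 1000) = 0.6217

0.6217


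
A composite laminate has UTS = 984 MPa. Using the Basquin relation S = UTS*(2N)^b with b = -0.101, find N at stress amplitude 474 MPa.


N = 0.5 * (S/UTS)^(1/b) = 0.5 * (474/984)^(1/-0.101) = 691.4010 cycles

691.4010 cycles
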